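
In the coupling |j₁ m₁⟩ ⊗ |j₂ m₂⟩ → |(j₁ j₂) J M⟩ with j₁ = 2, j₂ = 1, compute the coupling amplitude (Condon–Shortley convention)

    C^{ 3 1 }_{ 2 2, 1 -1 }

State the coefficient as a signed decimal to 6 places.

+0.258199

triangle: 0!*4!*2!/7! = 48/5040
(j±m)!: 4!*0!*0!*2!*4!*2! = 2304
prefactor² = (2J+1)*Δ*N² = 768/5
  k=0: +1/(0!*0!*0!*0!*4!*2!) = 1/48
Σ = 1/48  ⇒  CG² = 768/5*1/48² = 1/15
CG = +√(1/15) = +0.258199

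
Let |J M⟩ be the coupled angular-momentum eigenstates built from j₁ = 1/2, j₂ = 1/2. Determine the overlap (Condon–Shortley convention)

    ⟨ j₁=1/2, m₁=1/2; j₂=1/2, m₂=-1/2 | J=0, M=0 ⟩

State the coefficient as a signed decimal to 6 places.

triangle: 1!*0!*0!/2! = 1/2
(j±m)!: 1!*0!*0!*1!*0!*0! = 1
prefactor² = (2J+1)*Δ*N² = 1/2
  k=0: +1/(0!*1!*0!*0!*0!*0!) = 1
Σ = 1  ⇒  CG² = 1/2*1² = 1/2
CG = +√(1/2) = +0.707107

+√(1/2) ≈ +0.707107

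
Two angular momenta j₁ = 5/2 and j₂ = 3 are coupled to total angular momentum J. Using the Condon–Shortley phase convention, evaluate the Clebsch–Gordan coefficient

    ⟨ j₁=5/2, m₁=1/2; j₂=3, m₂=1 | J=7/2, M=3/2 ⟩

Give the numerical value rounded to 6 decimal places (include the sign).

√[8·2!3!4!/10! · 3!2!4!2!5!2!] = √(3072/35)
  +(−1)^0/∏(0,2,2,4,1,0)! = 1/96  (running 1/96)
  +(−1)^1/∏(1,1,1,3,2,1)! = -1/12  (running -7/96)
  +(−1)^2/∏(2,0,0,2,3,2)! = 1/48  (running -5/96)
⟨..|..⟩ = √(3072/35)·(-5/96) = -0.487950

−√(5/21) = -0.487950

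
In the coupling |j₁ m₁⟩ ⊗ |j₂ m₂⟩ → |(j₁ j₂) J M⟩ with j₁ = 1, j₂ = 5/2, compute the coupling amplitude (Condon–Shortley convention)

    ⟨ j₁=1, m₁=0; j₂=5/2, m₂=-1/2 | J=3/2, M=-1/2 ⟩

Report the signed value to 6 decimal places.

√[4·2!0!3!/6! · 1!1!2!3!1!2!] = √(8/5)
  +(−1)^1/∏(1,1,0,1,0,2)! = -1/2  (running -1/2)
⟨..|..⟩ = √(8/5)·(-1/2) = -0.632456

-0.632456  (= −√(2/5))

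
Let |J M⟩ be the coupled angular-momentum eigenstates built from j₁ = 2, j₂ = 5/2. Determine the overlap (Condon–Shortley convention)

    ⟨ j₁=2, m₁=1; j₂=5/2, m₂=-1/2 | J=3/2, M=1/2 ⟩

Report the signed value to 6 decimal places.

j₁+j₂−J=3  J+j₁−j₂=1  J−j₁+j₂=2  j₁+j₂+J+1=7
(j₁±m₁, j₂±m₂, J±M) = (3,1,2,3,2,1)
P² = 48/35
sum k=0..1:
  [0] +1/12 = 1/12
  [1] −1/2 = -1/2
S = -5/12
C² = P²·S² = 5/21 ; C = -0.487950

-0.487950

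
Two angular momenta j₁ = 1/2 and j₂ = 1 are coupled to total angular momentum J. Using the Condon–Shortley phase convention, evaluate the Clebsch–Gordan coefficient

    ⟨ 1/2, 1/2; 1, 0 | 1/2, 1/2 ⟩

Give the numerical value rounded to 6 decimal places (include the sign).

√[2·1!0!1!/3! · 1!0!1!1!1!0!] = √(1/3)
  +(−1)^0/∏(0,1,0,1,0,0)! = 1  (running 1)
⟨..|..⟩ = √(1/3)·(1) = +0.577350

+√(1/3) ≈ +0.577350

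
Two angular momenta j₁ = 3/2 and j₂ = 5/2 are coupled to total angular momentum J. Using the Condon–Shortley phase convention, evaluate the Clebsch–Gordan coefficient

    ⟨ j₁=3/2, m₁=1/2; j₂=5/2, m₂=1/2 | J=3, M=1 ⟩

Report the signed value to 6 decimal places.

j₁+j₂−J=1  J+j₁−j₂=2  J−j₁+j₂=4  j₁+j₂+J+1=8
(j₁±m₁, j₂±m₂, J±M) = (2,1,3,2,4,2)
P² = 48/5
sum k=0..1:
  [0] +1/6 = 1/6
  [1] −1/8 = -1/8
S = 1/24
C² = P²·S² = 1/60 ; C = +0.129099

+√(1/60) ≈ +0.129099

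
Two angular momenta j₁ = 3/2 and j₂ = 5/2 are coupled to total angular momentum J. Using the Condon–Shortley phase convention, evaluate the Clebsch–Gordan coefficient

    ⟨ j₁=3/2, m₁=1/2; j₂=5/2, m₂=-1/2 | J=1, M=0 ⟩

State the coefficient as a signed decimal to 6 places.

−√(3/10) ≈ -0.547723

triangle: 3!×0!×2!/6! = 12/720
(j±m)!: 2!×1!×2!×3!×1!×1! = 24
prefactor² = (2J+1)×Δ×N² = 6/5
  k=1: −1/(1!×2!×0!×1!×0!×1!) = -1/2
Σ = -1/2  ⇒  CG² = 6/5×(-1/2)² = 3/10
CG = −√(3/10) = -0.547723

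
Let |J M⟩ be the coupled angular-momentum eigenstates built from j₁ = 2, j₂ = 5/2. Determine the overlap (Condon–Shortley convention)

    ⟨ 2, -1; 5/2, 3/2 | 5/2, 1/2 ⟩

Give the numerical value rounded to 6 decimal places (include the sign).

+0.414039  (= +√(6/35))

j₁+j₂−J=2  J+j₁−j₂=2  J−j₁+j₂=3  j₁+j₂+J+1=8
(j₁±m₁, j₂±m₂, J±M) = (1,3,4,1,3,2)
P² = 216/35
sum k=1..2:
  [1] −1/12 = -1/12
  [2] +1/4 = 1/4
S = 1/6
C² = P²·S² = 6/35 ; C = +0.414039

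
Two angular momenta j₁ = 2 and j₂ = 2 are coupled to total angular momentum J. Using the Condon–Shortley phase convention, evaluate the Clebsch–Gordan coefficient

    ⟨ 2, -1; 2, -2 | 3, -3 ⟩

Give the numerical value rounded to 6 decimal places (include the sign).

√[7·1!3!3!/8! · 1!3!0!4!0!6!] = √(648)
  +(−1)^0/∏(0,1,3,0,0,3)! = 1/36  (running 1/36)
⟨..|..⟩ = √(648)·(1/36) = +0.707107

+0.707107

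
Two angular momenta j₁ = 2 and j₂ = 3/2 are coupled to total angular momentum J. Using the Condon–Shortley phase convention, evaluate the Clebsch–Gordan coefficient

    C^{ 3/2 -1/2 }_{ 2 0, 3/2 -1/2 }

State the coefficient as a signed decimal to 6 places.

j₁+j₂−J=2  J+j₁−j₂=2  J−j₁+j₂=1  j₁+j₂+J+1=6
(j₁±m₁, j₂±m₂, J±M) = (2,2,1,2,1,2)
P² = 16/45
sum k=0..1:
  [0] +1/4 = 1/4
  [1] −1/1 = -1
S = -3/4
C² = P²·S² = 1/5 ; C = -0.447214

−√(1/5) = -0.447214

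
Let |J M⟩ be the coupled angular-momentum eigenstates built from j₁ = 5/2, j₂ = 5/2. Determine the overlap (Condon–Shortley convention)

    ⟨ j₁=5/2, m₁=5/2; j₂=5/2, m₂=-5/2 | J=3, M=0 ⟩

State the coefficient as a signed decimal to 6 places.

+√(5/36) ≈ +0.372678

j₁+j₂−J=2  J+j₁−j₂=3  J−j₁+j₂=3  j₁+j₂+J+1=9
(j₁±m₁, j₂±m₂, J±M) = (5,0,0,5,3,3)
P² = 720
sum k=0..0:
  [0] +1/72 = 1/72
S = 1/72
C² = P²·S² = 5/36 ; C = +0.372678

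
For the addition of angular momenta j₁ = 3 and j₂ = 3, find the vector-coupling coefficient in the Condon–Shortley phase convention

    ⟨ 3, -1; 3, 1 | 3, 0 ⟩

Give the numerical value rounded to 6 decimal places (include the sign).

triangle: 3!*3!*3!/10! = 216/3628800
(j±m)!: 2!*4!*4!*2!*3!*3! = 82944
prefactor² = (2J+1)*Δ*N² = 864/25
  k=1: −1/(1!*2!*3!*3!*0!*0!) = -1/72
  k=2: +1/(2!*1!*2!*2!*1!*1!) = 1/8
  k=3: −1/(3!*0!*1!*1!*2!*2!) = -1/24
Σ = 5/72  ⇒  CG² = 864/25*5/72² = 1/6
CG = +√(1/6) = +0.408248

+√(1/6) ≈ +0.408248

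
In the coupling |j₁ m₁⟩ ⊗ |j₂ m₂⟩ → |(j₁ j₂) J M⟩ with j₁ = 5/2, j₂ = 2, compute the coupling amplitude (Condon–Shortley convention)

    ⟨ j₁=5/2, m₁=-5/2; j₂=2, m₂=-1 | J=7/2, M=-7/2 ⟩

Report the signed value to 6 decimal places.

−√(5/9) ≈ -0.745356

triangle: 1!×4!×3!/9! = 144/362880
(j±m)!: 0!×5!×1!×3!×0!×7! = 3628800
prefactor² = (2J+1)×Δ×N² = 11520
  k=1: −1/(1!×0!×4!×0!×0!×3!) = -1/144
Σ = -1/144  ⇒  CG² = 11520×(-1/144)² = 5/9
CG = −√(5/9) = -0.745356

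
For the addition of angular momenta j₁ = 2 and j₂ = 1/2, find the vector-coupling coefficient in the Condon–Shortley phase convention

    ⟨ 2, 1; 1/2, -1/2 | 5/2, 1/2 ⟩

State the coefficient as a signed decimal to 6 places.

triangle: 0!×4!×1!/6! = 24/720
(j±m)!: 3!×1!×0!×1!×3!×2! = 72
prefactor² = (2J+1)×Δ×N² = 72/5
  k=0: +1/(0!×0!×1!×0!×3!×1!) = 1/6
Σ = 1/6  ⇒  CG² = 72/5×1/6² = 2/5
CG = +√(2/5) = +0.632456

+√(2/5) ≈ +0.632456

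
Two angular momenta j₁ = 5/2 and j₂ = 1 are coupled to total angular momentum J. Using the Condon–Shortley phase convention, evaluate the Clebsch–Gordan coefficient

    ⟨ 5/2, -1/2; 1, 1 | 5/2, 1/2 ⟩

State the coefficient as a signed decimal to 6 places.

√[6·1!4!1!/7! · 2!3!2!0!3!2!] = √(288/35)
  +(−1)^1/∏(1,0,2,1,2,0)! = -1/4  (running -1/4)
⟨..|..⟩ = √(288/35)·(-1/4) = -0.717137

-0.717137  (= −√(18/35))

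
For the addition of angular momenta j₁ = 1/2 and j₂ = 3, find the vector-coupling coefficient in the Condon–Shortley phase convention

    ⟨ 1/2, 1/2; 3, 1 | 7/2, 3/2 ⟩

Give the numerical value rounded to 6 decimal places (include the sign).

√[8·0!1!6!/8! · 1!0!4!2!5!2!] = √(11520/7)
  +(−1)^0/∏(0,0,0,4,1,2)! = 1/48  (running 1/48)
⟨..|..⟩ = √(11520/7)·(1/48) = +0.845154

+0.845154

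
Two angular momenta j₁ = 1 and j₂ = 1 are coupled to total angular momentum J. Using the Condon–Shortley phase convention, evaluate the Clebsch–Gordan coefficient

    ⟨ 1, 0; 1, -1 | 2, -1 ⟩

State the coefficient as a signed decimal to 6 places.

+√(1/2) = +0.707107

√[5·0!2!2!/5! · 1!1!0!2!1!3!] = √(2)
  +(−1)^0/∏(0,0,1,0,1,2)! = 1/2  (running 1/2)
⟨..|..⟩ = √(2)·(1/2) = +0.707107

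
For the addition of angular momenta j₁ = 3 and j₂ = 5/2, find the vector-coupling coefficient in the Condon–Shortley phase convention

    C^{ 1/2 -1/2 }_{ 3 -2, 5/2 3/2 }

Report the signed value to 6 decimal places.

+0.487950  (= +√(5/21))

√[2·5!1!0!/7! · 1!5!4!1!0!1!] = √(960/7)
  +(−1)^4/∏(4,1,1,0,0,0)! = 1/24  (running 1/24)
⟨..|..⟩ = √(960/7)·(1/24) = +0.487950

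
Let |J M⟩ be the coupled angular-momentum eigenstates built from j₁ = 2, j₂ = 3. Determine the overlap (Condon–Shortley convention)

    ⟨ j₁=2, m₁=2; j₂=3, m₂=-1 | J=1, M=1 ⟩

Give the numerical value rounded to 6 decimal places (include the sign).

+0.169031  (= +√(1/35))

triangle: 4!*0!*2!/7! = 48/5040
(j±m)!: 4!*0!*2!*4!*2!*0! = 2304
prefactor² = (2J+1)*Δ*N² = 2304/35
  k=0: +1/(0!*4!*0!*2!*0!*0!) = 1/48
Σ = 1/48  ⇒  CG² = 2304/35*1/48² = 1/35
CG = +√(1/35) = +0.169031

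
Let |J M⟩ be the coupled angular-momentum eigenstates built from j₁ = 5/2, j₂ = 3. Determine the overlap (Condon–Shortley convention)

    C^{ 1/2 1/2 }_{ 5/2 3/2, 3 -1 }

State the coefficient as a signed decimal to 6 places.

j₁+j₂−J=5  J+j₁−j₂=0  J−j₁+j₂=1  j₁+j₂+J+1=7
(j₁±m₁, j₂±m₂, J±M) = (4,1,2,4,1,0)
P² = 384/7
sum k=1..1:
  [1] −1/24 = -1/24
S = -1/24
C² = P²·S² = 2/21 ; C = -0.308607

-0.308607  (= −√(2/21))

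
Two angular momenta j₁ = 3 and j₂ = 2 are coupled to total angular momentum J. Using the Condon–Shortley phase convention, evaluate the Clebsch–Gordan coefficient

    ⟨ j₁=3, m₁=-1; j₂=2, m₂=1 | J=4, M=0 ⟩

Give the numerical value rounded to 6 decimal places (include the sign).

j₁+j₂−J=1  J+j₁−j₂=5  J−j₁+j₂=3  j₁+j₂+J+1=10
(j₁±m₁, j₂±m₂, J±M) = (2,4,3,1,4,4)
P² = 10368/35
sum k=0..1:
  [0] +1/144 = 1/144
  [1] −1/24 = -1/24
S = -5/144
C² = P²·S² = 5/14 ; C = -0.597614

-0.597614  (= −√(5/14))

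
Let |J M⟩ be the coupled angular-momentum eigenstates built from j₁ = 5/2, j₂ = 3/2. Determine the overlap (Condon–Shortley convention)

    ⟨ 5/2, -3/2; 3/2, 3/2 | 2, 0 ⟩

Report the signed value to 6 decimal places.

+√(3/7) ≈ +0.654654

triangle: 2!×3!×1!/7! = 12/5040
(j±m)!: 1!×4!×3!×0!×2!×2! = 576
prefactor² = (2J+1)×Δ×N² = 48/7
  k=2: +1/(2!×0!×2!×1!×1!×0!) = 1/4
Σ = 1/4  ⇒  CG² = 48/7×1/4² = 3/7
CG = +√(3/7) = +0.654654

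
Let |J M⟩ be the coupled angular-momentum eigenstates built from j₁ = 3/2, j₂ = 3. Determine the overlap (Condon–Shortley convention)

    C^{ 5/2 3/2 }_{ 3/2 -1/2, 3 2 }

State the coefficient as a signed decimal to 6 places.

j₁+j₂−J=2  J+j₁−j₂=1  J−j₁+j₂=4  j₁+j₂+J+1=8
(j₁±m₁, j₂±m₂, J±M) = (1,2,5,1,4,1)
P² = 288/7
sum k=1..2:
  [1] −1/24 = -1/24
  [2] +1/12 = 1/12
S = 1/24
C² = P²·S² = 1/14 ; C = +0.267261

+√(1/14) = +0.267261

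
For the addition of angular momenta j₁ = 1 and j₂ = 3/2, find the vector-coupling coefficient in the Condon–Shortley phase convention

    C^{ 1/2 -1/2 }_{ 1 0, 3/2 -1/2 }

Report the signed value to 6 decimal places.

√[2·2!0!1!/4! · 1!1!1!2!0!1!] = √(1/3)
  +(−1)^1/∏(1,1,0,0,0,1)! = -1  (running -1)
⟨..|..⟩ = √(1/3)·(-1) = -0.577350

−√(1/3) = -0.577350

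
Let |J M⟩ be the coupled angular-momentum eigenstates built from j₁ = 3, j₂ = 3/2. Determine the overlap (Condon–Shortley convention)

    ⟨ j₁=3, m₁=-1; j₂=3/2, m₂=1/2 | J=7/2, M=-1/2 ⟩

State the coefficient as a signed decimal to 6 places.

-0.534522  (= −√(2/7))

j₁+j₂−J=1  J+j₁−j₂=5  J−j₁+j₂=2  j₁+j₂+J+1=9
(j₁±m₁, j₂±m₂, J±M) = (2,4,2,1,3,4)
P² = 512/7
sum k=0..1:
  [0] +1/48 = 1/48
  [1] −1/12 = -1/12
S = -1/16
C² = P²·S² = 2/7 ; C = -0.534522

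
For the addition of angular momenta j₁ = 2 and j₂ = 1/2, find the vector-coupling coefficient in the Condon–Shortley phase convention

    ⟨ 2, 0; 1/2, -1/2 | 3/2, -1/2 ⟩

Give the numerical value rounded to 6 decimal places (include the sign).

+√(2/5) ≈ +0.632456

√[4·1!3!0!/5! · 2!2!0!1!1!2!] = √(8/5)
  +(−1)^0/∏(0,1,2,0,1,0)! = 1/2  (running 1/2)
⟨..|..⟩ = √(8/5)·(1/2) = +0.632456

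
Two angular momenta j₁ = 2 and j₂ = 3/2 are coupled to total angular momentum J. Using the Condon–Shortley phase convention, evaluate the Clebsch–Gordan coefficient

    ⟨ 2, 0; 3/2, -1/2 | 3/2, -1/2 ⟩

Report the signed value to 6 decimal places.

triangle: 2!·2!·1!/6! = 4/720
(j±m)!: 2!·2!·1!·2!·1!·2! = 16
prefactor² = (2J+1)·Δ·N² = 16/45
  k=0: +1/(0!·2!·2!·1!·0!·0!) = 1/4
  k=1: −1/(1!·1!·1!·0!·1!·1!) = -1
Σ = -3/4  ⇒  CG² = 16/45·(-3/4)² = 1/5
CG = −√(1/5) = -0.447214

-0.447214  (= −√(1/5))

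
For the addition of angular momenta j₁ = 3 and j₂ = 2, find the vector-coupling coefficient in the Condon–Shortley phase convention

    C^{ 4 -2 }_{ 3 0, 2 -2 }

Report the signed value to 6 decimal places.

j₁+j₂−J=1  J+j₁−j₂=5  J−j₁+j₂=3  j₁+j₂+J+1=10
(j₁±m₁, j₂±m₂, J±M) = (3,3,0,4,2,6)
P² = 15552/7
sum k=0..0:
  [0] +1/72 = 1/72
S = 1/72
C² = P²·S² = 3/7 ; C = +0.654654

+0.654654  (= +√(3/7))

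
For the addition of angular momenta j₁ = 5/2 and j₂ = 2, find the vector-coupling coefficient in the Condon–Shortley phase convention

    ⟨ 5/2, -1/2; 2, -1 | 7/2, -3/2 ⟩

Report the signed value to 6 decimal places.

triangle: 1!×4!×3!/9! = 144/362880
(j±m)!: 2!×3!×1!×3!×2!×5! = 17280
prefactor² = (2J+1)×Δ×N² = 384/7
  k=0: +1/(0!×1!×3!×1!×1!×2!) = 1/12
  k=1: −1/(1!×0!×2!×0!×2!×3!) = -1/24
Σ = 1/24  ⇒  CG² = 384/7×1/24² = 2/21
CG = +√(2/21) = +0.308607

+√(2/21) ≈ +0.308607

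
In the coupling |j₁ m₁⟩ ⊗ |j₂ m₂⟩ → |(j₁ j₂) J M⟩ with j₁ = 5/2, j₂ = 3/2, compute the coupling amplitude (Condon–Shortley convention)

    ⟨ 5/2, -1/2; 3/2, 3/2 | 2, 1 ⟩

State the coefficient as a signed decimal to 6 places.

triangle: 2!×3!×1!/7! = 12/5040
(j±m)!: 2!×3!×3!×0!×3!×1! = 432
prefactor² = (2J+1)×Δ×N² = 36/7
  k=2: +1/(2!×0!×1!×1!×2!×0!) = 1/4
Σ = 1/4  ⇒  CG² = 36/7×1/4² = 9/28
CG = +√(9/28) = +0.566947

+√(9/28) ≈ +0.566947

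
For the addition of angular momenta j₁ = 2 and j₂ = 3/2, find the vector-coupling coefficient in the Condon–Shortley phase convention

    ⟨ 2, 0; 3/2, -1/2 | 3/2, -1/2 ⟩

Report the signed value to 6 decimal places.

√[4·2!2!1!/6! · 2!2!1!2!1!2!] = √(16/45)
  +(−1)^0/∏(0,2,2,1,0,0)! = 1/4  (running 1/4)
  +(−1)^1/∏(1,1,1,0,1,1)! = -1  (running -3/4)
⟨..|..⟩ = √(16/45)·(-3/4) = -0.447214

-0.447214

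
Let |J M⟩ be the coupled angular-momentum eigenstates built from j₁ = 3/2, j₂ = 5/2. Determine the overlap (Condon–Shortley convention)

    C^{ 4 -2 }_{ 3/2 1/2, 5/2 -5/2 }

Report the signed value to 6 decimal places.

√[9·0!3!5!/9! · 2!1!0!5!2!6!] = √(43200/7)
  +(−1)^0/∏(0,0,1,0,2,5)! = 1/240  (running 1/240)
⟨..|..⟩ = √(43200/7)·(1/240) = +0.327327

+0.327327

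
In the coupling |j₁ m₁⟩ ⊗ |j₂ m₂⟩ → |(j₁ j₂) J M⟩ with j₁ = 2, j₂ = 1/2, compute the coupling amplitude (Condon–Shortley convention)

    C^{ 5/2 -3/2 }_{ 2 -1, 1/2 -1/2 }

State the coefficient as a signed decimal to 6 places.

triangle: 0!×4!×1!/6! = 24/720
(j±m)!: 1!×3!×0!×1!×1!×4! = 144
prefactor² = (2J+1)×Δ×N² = 144/5
  k=0: +1/(0!×0!×3!×0!×1!×1!) = 1/6
Σ = 1/6  ⇒  CG² = 144/5×1/6² = 4/5
CG = +√(4/5) = +0.894427

+0.894427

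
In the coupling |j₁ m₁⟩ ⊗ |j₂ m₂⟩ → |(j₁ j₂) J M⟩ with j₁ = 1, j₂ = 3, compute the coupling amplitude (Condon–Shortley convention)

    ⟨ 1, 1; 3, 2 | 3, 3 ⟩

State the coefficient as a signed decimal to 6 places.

+√(1/4) ≈ +0.500000

√[7·1!1!5!/8! · 2!0!5!1!6!0!] = √(3600)
  +(−1)^0/∏(0,1,0,5,1,0)! = 1/120  (running 1/120)
⟨..|..⟩ = √(3600)·(1/120) = +0.500000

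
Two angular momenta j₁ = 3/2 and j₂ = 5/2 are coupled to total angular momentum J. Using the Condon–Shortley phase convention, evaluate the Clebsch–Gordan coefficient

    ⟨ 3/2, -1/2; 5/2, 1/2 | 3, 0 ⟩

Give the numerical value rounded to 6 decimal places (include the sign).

j₁+j₂−J=1  J+j₁−j₂=2  J−j₁+j₂=4  j₁+j₂+J+1=8
(j₁±m₁, j₂±m₂, J±M) = (1,2,3,2,3,3)
P² = 36/5
sum k=0..1:
  [0] +1/12 = 1/12
  [1] −1/4 = -1/4
S = -1/6
C² = P²·S² = 1/5 ; C = -0.447214

-0.447214  (= −√(1/5))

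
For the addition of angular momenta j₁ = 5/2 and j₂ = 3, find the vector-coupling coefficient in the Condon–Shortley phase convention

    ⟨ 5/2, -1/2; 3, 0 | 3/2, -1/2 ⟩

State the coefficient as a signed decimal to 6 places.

√[4·4!1!2!/8! · 2!3!3!3!1!2!] = √(144/35)
  +(−1)^2/∏(2,2,1,1,0,1)! = 1/4  (running 1/4)
  +(−1)^3/∏(3,1,0,0,1,2)! = -1/12  (running 1/6)
⟨..|..⟩ = √(144/35)·(1/6) = +0.338062

+√(4/35) = +0.338062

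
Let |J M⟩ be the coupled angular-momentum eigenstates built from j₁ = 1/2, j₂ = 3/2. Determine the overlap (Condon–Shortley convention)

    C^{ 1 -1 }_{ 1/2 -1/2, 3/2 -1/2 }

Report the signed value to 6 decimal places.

-0.500000

triangle: 1!*0!*2!/4! = 2/24
(j±m)!: 0!*1!*1!*2!*0!*2! = 4
prefactor² = (2J+1)*Δ*N² = 1
  k=1: −1/(1!*0!*0!*0!*0!*2!) = -1/2
Σ = -1/2  ⇒  CG² = 1*(-1/2)² = 1/4
CG = −√(1/4) = -0.500000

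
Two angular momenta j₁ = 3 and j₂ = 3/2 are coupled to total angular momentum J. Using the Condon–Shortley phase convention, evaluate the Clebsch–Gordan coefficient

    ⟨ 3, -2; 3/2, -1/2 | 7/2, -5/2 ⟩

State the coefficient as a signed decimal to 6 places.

-0.377964

j₁+j₂−J=1  J+j₁−j₂=5  J−j₁+j₂=2  j₁+j₂+J+1=9
(j₁±m₁, j₂±m₂, J±M) = (1,5,1,2,1,6)
P² = 6400/7
sum k=0..1:
  [0] +1/120 = 1/120
  [1] −1/48 = -1/48
S = -1/80
C² = P²·S² = 1/7 ; C = -0.377964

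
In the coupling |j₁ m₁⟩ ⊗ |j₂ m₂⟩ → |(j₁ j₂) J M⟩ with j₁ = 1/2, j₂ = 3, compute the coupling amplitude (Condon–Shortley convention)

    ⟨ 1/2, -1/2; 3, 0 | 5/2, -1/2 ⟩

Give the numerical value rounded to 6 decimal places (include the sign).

√[6·1!0!5!/7! · 0!1!3!3!2!3!] = √(432/7)
  +(−1)^1/∏(1,0,0,2,0,3)! = -1/12  (running -1/12)
⟨..|..⟩ = √(432/7)·(-1/12) = -0.654654

−√(3/7) ≈ -0.654654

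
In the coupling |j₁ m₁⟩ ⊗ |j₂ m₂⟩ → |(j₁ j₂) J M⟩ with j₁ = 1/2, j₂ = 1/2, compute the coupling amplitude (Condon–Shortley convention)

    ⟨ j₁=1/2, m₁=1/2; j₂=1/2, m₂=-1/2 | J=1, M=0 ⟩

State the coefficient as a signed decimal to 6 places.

j₁+j₂−J=0  J+j₁−j₂=1  J−j₁+j₂=1  j₁+j₂+J+1=3
(j₁±m₁, j₂±m₂, J±M) = (1,0,0,1,1,1)
P² = 1/2
sum k=0..0:
  [0] +1/1 = 1
S = 1
C² = P²·S² = 1/2 ; C = +0.707107

+√(1/2) ≈ +0.707107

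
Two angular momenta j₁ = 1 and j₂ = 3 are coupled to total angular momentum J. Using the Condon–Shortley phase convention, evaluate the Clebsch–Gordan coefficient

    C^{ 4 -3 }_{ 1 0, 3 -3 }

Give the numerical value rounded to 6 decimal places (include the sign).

+0.500000  (= +√(1/4))

triangle: 0!*2!*6!/9! = 1440/362880
(j±m)!: 1!*1!*0!*6!*1!*7! = 3628800
prefactor² = (2J+1)*Δ*N² = 129600
  k=0: +1/(0!*0!*1!*0!*1!*6!) = 1/720
Σ = 1/720  ⇒  CG² = 129600*1/720² = 1/4
CG = +√(1/4) = +0.500000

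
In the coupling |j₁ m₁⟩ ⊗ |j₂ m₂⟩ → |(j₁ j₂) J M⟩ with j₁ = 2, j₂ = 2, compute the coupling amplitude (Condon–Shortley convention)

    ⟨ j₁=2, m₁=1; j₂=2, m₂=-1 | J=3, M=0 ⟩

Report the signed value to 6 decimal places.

+0.632456

√[7·1!3!3!/8! · 3!1!1!3!3!3!] = √(81/10)
  +(−1)^0/∏(0,1,1,1,2,2)! = 1/4  (running 1/4)
  +(−1)^1/∏(1,0,0,0,3,3)! = -1/36  (running 2/9)
⟨..|..⟩ = √(81/10)·(2/9) = +0.632456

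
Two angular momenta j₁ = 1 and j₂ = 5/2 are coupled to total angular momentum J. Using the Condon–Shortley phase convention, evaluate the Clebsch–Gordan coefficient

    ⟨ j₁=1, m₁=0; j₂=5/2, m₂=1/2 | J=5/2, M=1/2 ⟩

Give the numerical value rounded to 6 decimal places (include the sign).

−√(1/35) = -0.169031

j₁+j₂−J=1  J+j₁−j₂=1  J−j₁+j₂=4  j₁+j₂+J+1=7
(j₁±m₁, j₂±m₂, J±M) = (1,1,3,2,3,2)
P² = 144/35
sum k=0..1:
  [0] +1/6 = 1/6
  [1] −1/4 = -1/4
S = -1/12
C² = P²·S² = 1/35 ; C = -0.169031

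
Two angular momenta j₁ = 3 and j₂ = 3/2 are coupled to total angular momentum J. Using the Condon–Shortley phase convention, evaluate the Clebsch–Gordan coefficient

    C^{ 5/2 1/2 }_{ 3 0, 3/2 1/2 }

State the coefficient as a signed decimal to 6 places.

−√(6/35) = -0.414039

j₁+j₂−J=2  J+j₁−j₂=4  J−j₁+j₂=1  j₁+j₂+J+1=8
(j₁±m₁, j₂±m₂, J±M) = (3,3,2,1,3,2)
P² = 216/35
sum k=1..2:
  [1] −1/4 = -1/4
  [2] +1/12 = 1/12
S = -1/6
C² = P²·S² = 6/35 ; C = -0.414039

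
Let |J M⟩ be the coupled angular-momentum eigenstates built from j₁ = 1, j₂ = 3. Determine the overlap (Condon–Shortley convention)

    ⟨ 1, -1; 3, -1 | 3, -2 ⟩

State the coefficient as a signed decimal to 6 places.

j₁+j₂−J=1  J+j₁−j₂=1  J−j₁+j₂=5  j₁+j₂+J+1=8
(j₁±m₁, j₂±m₂, J±M) = (0,2,2,4,1,5)
P² = 240
sum k=1..1:
  [1] −1/24 = -1/24
S = -1/24
C² = P²·S² = 5/12 ; C = -0.645497

-0.645497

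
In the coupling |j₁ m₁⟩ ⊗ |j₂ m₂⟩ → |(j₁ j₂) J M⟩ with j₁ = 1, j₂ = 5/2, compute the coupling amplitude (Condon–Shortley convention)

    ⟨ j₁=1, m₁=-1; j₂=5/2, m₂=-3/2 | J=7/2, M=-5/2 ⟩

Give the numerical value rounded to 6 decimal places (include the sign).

+0.845154

√[8·0!2!5!/8! · 0!2!1!4!1!6!] = √(11520/7)
  +(−1)^0/∏(0,0,2,1,0,4)! = 1/48  (running 1/48)
⟨..|..⟩ = √(11520/7)·(1/48) = +0.845154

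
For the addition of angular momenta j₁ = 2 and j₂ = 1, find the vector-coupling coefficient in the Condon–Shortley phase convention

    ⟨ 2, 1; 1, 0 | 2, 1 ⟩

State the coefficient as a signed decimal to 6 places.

j₁+j₂−J=1  J+j₁−j₂=3  J−j₁+j₂=1  j₁+j₂+J+1=6
(j₁±m₁, j₂±m₂, J±M) = (3,1,1,1,3,1)
P² = 3/2
sum k=0..1:
  [0] +1/2 = 1/2
  [1] −1/6 = -1/6
S = 1/3
C² = P²·S² = 1/6 ; C = +0.408248

+0.408248  (= +√(1/6))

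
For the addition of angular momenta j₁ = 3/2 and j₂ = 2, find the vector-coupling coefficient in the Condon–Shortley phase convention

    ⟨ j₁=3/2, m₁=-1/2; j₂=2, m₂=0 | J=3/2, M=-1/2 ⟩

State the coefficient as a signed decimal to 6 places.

j₁+j₂−J=2  J+j₁−j₂=1  J−j₁+j₂=2  j₁+j₂+J+1=6
(j₁±m₁, j₂±m₂, J±M) = (1,2,2,2,1,2)
P² = 16/45
sum k=1..2:
  [1] −1/1 = -1
  [2] +1/4 = 1/4
S = -3/4
C² = P²·S² = 1/5 ; C = -0.447214

-0.447214  (= −√(1/5))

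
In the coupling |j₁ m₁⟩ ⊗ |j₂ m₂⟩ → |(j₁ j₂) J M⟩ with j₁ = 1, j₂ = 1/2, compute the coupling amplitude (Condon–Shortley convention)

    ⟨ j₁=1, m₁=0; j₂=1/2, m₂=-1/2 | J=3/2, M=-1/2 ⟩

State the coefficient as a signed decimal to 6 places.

√[4·0!2!1!/4! · 1!1!0!1!1!2!] = √(2/3)
  +(−1)^0/∏(0,0,1,0,1,1)! = 1  (running 1)
⟨..|..⟩ = √(2/3)·(1) = +0.816497

+√(2/3) ≈ +0.816497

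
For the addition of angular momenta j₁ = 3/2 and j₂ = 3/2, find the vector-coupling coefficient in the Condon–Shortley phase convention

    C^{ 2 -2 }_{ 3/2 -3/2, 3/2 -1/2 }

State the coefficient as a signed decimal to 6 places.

-0.707107

√[5·1!2!2!/6! · 0!3!1!2!0!4!] = √(8)
  +(−1)^1/∏(1,0,2,0,0,2)! = -1/4  (running -1/4)
⟨..|..⟩ = √(8)·(-1/4) = -0.707107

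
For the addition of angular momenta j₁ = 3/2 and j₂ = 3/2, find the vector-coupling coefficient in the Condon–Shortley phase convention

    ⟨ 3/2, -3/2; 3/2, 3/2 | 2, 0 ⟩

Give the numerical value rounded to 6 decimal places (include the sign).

−√(1/4) ≈ -0.500000

j₁+j₂−J=1  J+j₁−j₂=2  J−j₁+j₂=2  j₁+j₂+J+1=6
(j₁±m₁, j₂±m₂, J±M) = (0,3,3,0,2,2)
P² = 4
sum k=1..1:
  [1] −1/4 = -1/4
S = -1/4
C² = P²·S² = 1/4 ; C = -0.500000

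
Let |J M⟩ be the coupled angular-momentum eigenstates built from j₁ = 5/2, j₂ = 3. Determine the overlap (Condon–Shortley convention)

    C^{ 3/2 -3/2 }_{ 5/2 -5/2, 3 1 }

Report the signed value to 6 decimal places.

+√(1/14) = +0.267261

√[4·4!1!2!/8! · 0!5!4!2!0!3!] = √(1152/7)
  +(−1)^4/∏(4,0,1,0,0,2)! = 1/48  (running 1/48)
⟨..|..⟩ = √(1152/7)·(1/48) = +0.267261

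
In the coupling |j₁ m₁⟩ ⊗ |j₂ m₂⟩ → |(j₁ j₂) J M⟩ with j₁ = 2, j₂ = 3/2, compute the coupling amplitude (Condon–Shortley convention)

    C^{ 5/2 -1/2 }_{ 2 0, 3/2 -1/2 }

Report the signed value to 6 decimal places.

+0.292770

j₁+j₂−J=1  J+j₁−j₂=3  J−j₁+j₂=2  j₁+j₂+J+1=7
(j₁±m₁, j₂±m₂, J±M) = (2,2,1,2,2,3)
P² = 48/35
sum k=0..1:
  [0] +1/2 = 1/2
  [1] −1/4 = -1/4
S = 1/4
C² = P²·S² = 3/35 ; C = +0.292770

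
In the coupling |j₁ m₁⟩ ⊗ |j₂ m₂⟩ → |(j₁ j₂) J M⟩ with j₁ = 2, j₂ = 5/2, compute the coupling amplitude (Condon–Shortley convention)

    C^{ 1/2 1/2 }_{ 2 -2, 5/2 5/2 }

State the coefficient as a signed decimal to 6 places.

+0.577350  (= +√(1/3))

√[2·4!0!1!/6! · 0!4!5!0!1!0!] = √(192)
  +(−1)^4/∏(4,0,0,1,0,0)! = 1/24  (running 1/24)
⟨..|..⟩ = √(192)·(1/24) = +0.577350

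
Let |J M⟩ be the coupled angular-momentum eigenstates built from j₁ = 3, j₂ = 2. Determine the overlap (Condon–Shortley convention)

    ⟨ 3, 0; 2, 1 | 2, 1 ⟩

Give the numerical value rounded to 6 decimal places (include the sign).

triangle: 3!·3!·1!/8! = 36/40320
(j±m)!: 3!·3!·3!·1!·3!·1! = 1296
prefactor² = (2J+1)·Δ·N² = 81/14
  k=2: +1/(2!·1!·1!·1!·2!·0!) = 1/4
  k=3: −1/(3!·0!·0!·0!·3!·1!) = -1/36
Σ = 2/9  ⇒  CG² = 81/14·2/9² = 2/7
CG = +√(2/7) = +0.534522

+0.534522  (= +√(2/7))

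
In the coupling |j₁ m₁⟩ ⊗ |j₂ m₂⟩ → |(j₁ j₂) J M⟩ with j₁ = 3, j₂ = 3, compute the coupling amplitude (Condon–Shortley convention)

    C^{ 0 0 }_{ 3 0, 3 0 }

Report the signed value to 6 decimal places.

j₁+j₂−J=6  J+j₁−j₂=0  J−j₁+j₂=0  j₁+j₂+J+1=7
(j₁±m₁, j₂±m₂, J±M) = (3,3,3,3,0,0)
P² = 1296/7
sum k=3..3:
  [3] −1/36 = -1/36
S = -1/36
C² = P²·S² = 1/7 ; C = -0.377964

−√(1/7) = -0.377964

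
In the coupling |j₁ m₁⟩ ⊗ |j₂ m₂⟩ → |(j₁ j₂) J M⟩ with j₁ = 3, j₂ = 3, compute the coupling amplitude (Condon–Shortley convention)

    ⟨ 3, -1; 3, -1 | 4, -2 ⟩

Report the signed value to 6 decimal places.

-0.509647  (= −√(20/77))

√[9·2!4!4!/11! · 2!4!2!4!2!6!] = √(331776/385)
  +(−1)^0/∏(0,2,4,2,0,2)! = 1/192  (running 1/192)
  +(−1)^1/∏(1,1,3,1,1,3)! = -1/36  (running -13/576)
  +(−1)^2/∏(2,0,2,0,2,4)! = 1/192  (running -5/288)
⟨..|..⟩ = √(331776/385)·(-5/288) = -0.509647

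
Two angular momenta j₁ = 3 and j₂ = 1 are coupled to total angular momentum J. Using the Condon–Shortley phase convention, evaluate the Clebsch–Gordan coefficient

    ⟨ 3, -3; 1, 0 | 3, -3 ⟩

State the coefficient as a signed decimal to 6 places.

triangle: 1!×5!×1!/8! = 120/40320
(j±m)!: 0!×6!×1!×1!×0!×6! = 518400
prefactor² = (2J+1)×Δ×N² = 10800
  k=1: −1/(1!×0!×5!×0!×0!×1!) = -1/120
Σ = -1/120  ⇒  CG² = 10800×(-1/120)² = 3/4
CG = −√(3/4) = -0.866025

-0.866025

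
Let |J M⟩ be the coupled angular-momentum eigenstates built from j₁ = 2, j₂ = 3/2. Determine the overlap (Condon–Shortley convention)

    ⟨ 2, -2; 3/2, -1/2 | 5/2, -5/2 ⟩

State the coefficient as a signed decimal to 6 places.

-0.755929  (= −√(4/7))

j₁+j₂−J=1  J+j₁−j₂=3  J−j₁+j₂=2  j₁+j₂+J+1=7
(j₁±m₁, j₂±m₂, J±M) = (0,4,1,2,0,5)
P² = 576/7
sum k=1..1:
  [1] −1/12 = -1/12
S = -1/12
C² = P²·S² = 4/7 ; C = -0.755929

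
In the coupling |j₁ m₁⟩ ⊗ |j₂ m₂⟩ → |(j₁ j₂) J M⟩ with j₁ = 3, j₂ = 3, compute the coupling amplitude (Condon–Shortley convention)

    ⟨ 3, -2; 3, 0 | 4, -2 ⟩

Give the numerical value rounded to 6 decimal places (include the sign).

j₁+j₂−J=2  J+j₁−j₂=4  J−j₁+j₂=4  j₁+j₂+J+1=11
(j₁±m₁, j₂±m₂, J±M) = (1,5,3,3,2,6)
P² = 124416/77
sum k=1..2:
  [1] −1/96 = -1/96
  [2] +1/72 = 1/72
S = 1/288
C² = P²·S² = 3/154 ; C = +0.139573

+√(3/154) ≈ +0.139573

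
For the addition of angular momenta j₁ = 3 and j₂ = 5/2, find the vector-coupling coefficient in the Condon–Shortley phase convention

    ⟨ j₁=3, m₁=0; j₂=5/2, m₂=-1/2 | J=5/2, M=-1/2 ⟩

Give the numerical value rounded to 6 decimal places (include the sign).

-0.276026  (= −√(8/105))

triangle: 3!*3!*2!/9! = 72/362880
(j±m)!: 3!*3!*2!*3!*2!*3! = 5184
prefactor² = (2J+1)*Δ*N² = 216/35
  k=0: +1/(0!*3!*3!*2!*0!*0!) = 1/72
  k=1: −1/(1!*2!*2!*1!*1!*1!) = -1/4
  k=2: +1/(2!*1!*1!*0!*2!*2!) = 1/8
Σ = -1/9  ⇒  CG² = 216/35*(-1/9)² = 8/105
CG = −√(8/105) = -0.276026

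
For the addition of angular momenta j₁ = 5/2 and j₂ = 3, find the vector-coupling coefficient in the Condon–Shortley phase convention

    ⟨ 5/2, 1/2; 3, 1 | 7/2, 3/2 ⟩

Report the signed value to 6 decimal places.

triangle: 2!·3!·4!/10! = 288/3628800
(j±m)!: 3!·2!·4!·2!·5!·2! = 138240
prefactor² = (2J+1)·Δ·N² = 3072/35
  k=0: +1/(0!·2!·2!·4!·1!·0!) = 1/96
  k=1: −1/(1!·1!·1!·3!·2!·1!) = -1/12
  k=2: +1/(2!·0!·0!·2!·3!·2!) = 1/48
Σ = -5/96  ⇒  CG² = 3072/35·(-5/96)² = 5/21
CG = −√(5/21) = -0.487950

-0.487950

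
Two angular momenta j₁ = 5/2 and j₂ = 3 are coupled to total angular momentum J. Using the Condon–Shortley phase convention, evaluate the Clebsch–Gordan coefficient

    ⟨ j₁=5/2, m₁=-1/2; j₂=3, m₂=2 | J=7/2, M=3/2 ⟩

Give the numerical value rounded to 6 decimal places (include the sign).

triangle: 2!×3!×4!/10! = 288/3628800
(j±m)!: 2!×3!×5!×1!×5!×2! = 345600
prefactor² = (2J+1)×Δ×N² = 1536/7
  k=1: −1/(1!×1!×2!×4!×1!×0!) = -1/48
  k=2: +1/(2!×0!×1!×3!×2!×1!) = 1/24
Σ = 1/48  ⇒  CG² = 1536/7×1/48² = 2/21
CG = +√(2/21) = +0.308607

+0.308607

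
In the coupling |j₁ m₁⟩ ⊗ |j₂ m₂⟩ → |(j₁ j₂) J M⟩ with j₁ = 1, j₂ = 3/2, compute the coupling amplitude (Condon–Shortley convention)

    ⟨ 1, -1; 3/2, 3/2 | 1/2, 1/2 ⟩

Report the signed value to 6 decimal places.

j₁+j₂−J=2  J+j₁−j₂=0  J−j₁+j₂=1  j₁+j₂+J+1=4
(j₁±m₁, j₂±m₂, J±M) = (0,2,3,0,1,0)
P² = 2
sum k=2..2:
  [2] +1/2 = 1/2
S = 1/2
C² = P²·S² = 1/2 ; C = +0.707107

+√(1/2) = +0.707107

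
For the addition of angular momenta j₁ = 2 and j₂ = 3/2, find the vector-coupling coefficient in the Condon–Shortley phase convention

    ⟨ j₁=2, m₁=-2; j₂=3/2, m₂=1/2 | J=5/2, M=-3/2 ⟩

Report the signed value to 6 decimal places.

−√(16/35) = -0.676123

j₁+j₂−J=1  J+j₁−j₂=3  J−j₁+j₂=2  j₁+j₂+J+1=7
(j₁±m₁, j₂±m₂, J±M) = (0,4,2,1,1,4)
P² = 576/35
sum k=1..1:
  [1] −1/6 = -1/6
S = -1/6
C² = P²·S² = 16/35 ; C = -0.676123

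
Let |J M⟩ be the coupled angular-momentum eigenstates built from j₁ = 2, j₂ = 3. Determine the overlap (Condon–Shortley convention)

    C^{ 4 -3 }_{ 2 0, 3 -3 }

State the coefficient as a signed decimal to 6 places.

+0.670820  (= +√(9/20))

j₁+j₂−J=1  J+j₁−j₂=3  J−j₁+j₂=5  j₁+j₂+J+1=10
(j₁±m₁, j₂±m₂, J±M) = (2,2,0,6,1,7)
P² = 25920
sum k=0..0:
  [0] +1/240 = 1/240
S = 1/240
C² = P²·S² = 9/20 ; C = +0.670820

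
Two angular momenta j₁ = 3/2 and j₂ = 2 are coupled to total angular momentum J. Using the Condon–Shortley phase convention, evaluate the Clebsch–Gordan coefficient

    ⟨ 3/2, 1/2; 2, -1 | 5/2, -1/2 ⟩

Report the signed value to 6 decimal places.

j₁+j₂−J=1  J+j₁−j₂=2  J−j₁+j₂=3  j₁+j₂+J+1=7
(j₁±m₁, j₂±m₂, J±M) = (2,1,1,3,2,3)
P² = 72/35
sum k=0..1:
  [0] +1/2 = 1/2
  [1] −1/12 = -1/12
S = 5/12
C² = P²·S² = 5/14 ; C = +0.597614

+√(5/14) ≈ +0.597614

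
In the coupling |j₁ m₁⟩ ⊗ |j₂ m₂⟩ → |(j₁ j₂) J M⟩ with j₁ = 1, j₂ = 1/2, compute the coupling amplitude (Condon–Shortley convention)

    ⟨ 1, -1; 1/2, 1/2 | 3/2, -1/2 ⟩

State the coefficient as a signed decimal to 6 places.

triangle: 0!*2!*1!/4! = 2/24
(j±m)!: 0!*2!*1!*0!*1!*2! = 4
prefactor² = (2J+1)*Δ*N² = 4/3
  k=0: +1/(0!*0!*2!*1!*0!*0!) = 1/2
Σ = 1/2  ⇒  CG² = 4/3*1/2² = 1/3
CG = +√(1/3) = +0.577350

+0.577350  (= +√(1/3))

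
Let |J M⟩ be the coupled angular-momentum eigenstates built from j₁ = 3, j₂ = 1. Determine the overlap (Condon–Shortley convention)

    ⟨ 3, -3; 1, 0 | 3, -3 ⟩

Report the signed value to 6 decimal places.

-0.866025

√[7·1!5!1!/8! · 0!6!1!1!0!6!] = √(10800)
  +(−1)^1/∏(1,0,5,0,0,1)! = -1/120  (running -1/120)
⟨..|..⟩ = √(10800)·(-1/120) = -0.866025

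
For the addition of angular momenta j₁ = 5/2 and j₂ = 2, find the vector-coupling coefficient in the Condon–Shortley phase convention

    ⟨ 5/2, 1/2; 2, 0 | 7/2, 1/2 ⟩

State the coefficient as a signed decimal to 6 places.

+√(4/105) = +0.195180

triangle: 1!·4!·3!/9! = 144/362880
(j±m)!: 3!·2!·2!·2!·4!·3! = 6912
prefactor² = (2J+1)·Δ·N² = 768/35
  k=0: +1/(0!·1!·2!·2!·2!·1!) = 1/8
  k=1: −1/(1!·0!·1!·1!·3!·2!) = -1/12
Σ = 1/24  ⇒  CG² = 768/35·1/24² = 4/105
CG = +√(4/105) = +0.195180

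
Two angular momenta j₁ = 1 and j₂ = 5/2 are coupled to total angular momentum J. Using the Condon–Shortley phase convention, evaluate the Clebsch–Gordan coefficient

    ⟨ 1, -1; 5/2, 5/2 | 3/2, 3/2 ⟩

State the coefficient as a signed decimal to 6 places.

triangle: 2!×0!×3!/6! = 12/720
(j±m)!: 0!×2!×5!×0!×3!×0! = 1440
prefactor² = (2J+1)×Δ×N² = 96
  k=2: +1/(2!×0!×0!×3!×0!×0!) = 1/12
Σ = 1/12  ⇒  CG² = 96×1/12² = 2/3
CG = +√(2/3) = +0.816497

+0.816497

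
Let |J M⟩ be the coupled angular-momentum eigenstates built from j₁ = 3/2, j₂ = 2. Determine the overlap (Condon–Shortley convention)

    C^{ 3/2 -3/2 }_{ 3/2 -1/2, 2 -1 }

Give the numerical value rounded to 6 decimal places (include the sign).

j₁+j₂−J=2  J+j₁−j₂=1  J−j₁+j₂=2  j₁+j₂+J+1=6
(j₁±m₁, j₂±m₂, J±M) = (1,2,1,3,0,3)
P² = 8/5
sum k=1..1:
  [1] −1/2 = -1/2
S = -1/2
C² = P²·S² = 2/5 ; C = -0.632456

−√(2/5) ≈ -0.632456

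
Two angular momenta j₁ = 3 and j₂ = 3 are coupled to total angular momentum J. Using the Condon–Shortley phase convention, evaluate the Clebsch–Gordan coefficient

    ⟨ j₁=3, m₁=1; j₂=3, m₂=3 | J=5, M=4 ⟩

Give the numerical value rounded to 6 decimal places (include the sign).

-0.707107  (= −√(1/2))

√[11·1!5!5!/12! · 4!2!6!0!9!1!] = √(4147200)
  +(−1)^1/∏(1,0,1,5,4,0)! = -1/2880  (running -1/2880)
⟨..|..⟩ = √(4147200)·(-1/2880) = -0.707107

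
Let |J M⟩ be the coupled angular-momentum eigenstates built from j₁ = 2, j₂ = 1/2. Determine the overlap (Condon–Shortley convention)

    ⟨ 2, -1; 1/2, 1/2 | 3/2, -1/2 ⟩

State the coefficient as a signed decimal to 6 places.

−√(3/5) = -0.774597

j₁+j₂−J=1  J+j₁−j₂=3  J−j₁+j₂=0  j₁+j₂+J+1=5
(j₁±m₁, j₂±m₂, J±M) = (1,3,1,0,1,2)
P² = 12/5
sum k=1..1:
  [1] −1/2 = -1/2
S = -1/2
C² = P²·S² = 3/5 ; C = -0.774597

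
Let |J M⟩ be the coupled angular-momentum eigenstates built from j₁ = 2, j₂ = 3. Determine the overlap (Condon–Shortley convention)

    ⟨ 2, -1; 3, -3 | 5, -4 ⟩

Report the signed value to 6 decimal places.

+0.632456  (= +√(2/5))

j₁+j₂−J=0  J+j₁−j₂=4  J−j₁+j₂=6  j₁+j₂+J+1=11
(j₁±m₁, j₂±m₂, J±M) = (1,3,0,6,1,9)
P² = 7464960
sum k=0..0:
  [0] +1/4320 = 1/4320
S = 1/4320
C² = P²·S² = 2/5 ; C = +0.632456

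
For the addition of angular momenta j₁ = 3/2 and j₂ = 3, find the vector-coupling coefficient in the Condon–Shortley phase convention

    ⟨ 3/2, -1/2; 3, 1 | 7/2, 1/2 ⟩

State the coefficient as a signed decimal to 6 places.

j₁+j₂−J=1  J+j₁−j₂=2  J−j₁+j₂=5  j₁+j₂+J+1=9
(j₁±m₁, j₂±m₂, J±M) = (1,2,4,2,4,3)
P² = 512/7
sum k=0..1:
  [0] +1/48 = 1/48
  [1] −1/12 = -1/12
S = -1/16
C² = P²·S² = 2/7 ; C = -0.534522

-0.534522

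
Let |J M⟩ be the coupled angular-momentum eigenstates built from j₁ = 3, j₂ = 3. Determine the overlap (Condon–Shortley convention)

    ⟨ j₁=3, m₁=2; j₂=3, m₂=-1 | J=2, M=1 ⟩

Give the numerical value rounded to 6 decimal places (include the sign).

-0.422577

√[5·4!2!2!/9! · 5!1!2!4!3!1!] = √(320/7)
  +(−1)^0/∏(0,4,1,2,1,0)! = 1/48  (running 1/48)
  +(−1)^1/∏(1,3,0,1,2,1)! = -1/12  (running -1/16)
⟨..|..⟩ = √(320/7)·(-1/16) = -0.422577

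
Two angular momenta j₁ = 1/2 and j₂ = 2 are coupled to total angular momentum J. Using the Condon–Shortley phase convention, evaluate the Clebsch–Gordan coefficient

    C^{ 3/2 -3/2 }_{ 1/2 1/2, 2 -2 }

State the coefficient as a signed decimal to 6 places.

+0.894427  (= +√(4/5))

j₁+j₂−J=1  J+j₁−j₂=0  J−j₁+j₂=3  j₁+j₂+J+1=5
(j₁±m₁, j₂±m₂, J±M) = (1,0,0,4,0,3)
P² = 144/5
sum k=0..0:
  [0] +1/6 = 1/6
S = 1/6
C² = P²·S² = 4/5 ; C = +0.894427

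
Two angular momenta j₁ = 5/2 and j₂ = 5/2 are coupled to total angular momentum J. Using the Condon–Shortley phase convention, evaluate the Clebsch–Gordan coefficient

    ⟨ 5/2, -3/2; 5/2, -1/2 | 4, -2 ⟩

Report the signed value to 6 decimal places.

−√(5/28) = -0.422577

√[9·1!4!4!/10! · 1!4!2!3!2!6!] = √(20736/35)
  +(−1)^0/∏(0,1,4,2,0,2)! = 1/96  (running 1/96)
  +(−1)^1/∏(1,0,3,1,1,3)! = -1/36  (running -5/288)
⟨..|..⟩ = √(20736/35)·(-5/288) = -0.422577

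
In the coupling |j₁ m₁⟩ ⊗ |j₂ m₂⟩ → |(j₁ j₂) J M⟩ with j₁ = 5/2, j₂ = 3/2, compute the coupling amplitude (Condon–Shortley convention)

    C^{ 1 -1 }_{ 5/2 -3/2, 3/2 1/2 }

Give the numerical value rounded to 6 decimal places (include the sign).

√[3·3!2!0!/6! · 1!4!2!1!0!2!] = √(24/5)
  +(−1)^2/∏(2,1,2,0,0,0)! = 1/4  (running 1/4)
⟨..|..⟩ = √(24/5)·(1/4) = +0.547723

+√(3/10) = +0.547723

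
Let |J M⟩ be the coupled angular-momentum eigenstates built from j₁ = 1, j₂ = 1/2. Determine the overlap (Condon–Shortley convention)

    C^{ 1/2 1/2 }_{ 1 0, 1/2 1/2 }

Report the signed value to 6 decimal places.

j₁+j₂−J=1  J+j₁−j₂=1  J−j₁+j₂=0  j₁+j₂+J+1=3
(j₁±m₁, j₂±m₂, J±M) = (1,1,1,0,1,0)
P² = 1/3
sum k=1..1:
  [1] −1/1 = -1
S = -1
C² = P²·S² = 1/3 ; C = -0.577350

−√(1/3) ≈ -0.577350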